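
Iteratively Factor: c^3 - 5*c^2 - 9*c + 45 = (c - 3)*(c^2 - 2*c - 15) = (c - 5)*(c - 3)*(c + 3)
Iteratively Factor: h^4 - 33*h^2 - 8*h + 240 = (h - 5)*(h^3 + 5*h^2 - 8*h - 48) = (h - 5)*(h + 4)*(h^2 + h - 12) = (h - 5)*(h + 4)^2*(h - 3)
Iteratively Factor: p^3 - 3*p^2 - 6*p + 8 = (p - 4)*(p^2 + p - 2) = (p - 4)*(p + 2)*(p - 1)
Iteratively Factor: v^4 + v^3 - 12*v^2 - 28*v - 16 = (v - 4)*(v^3 + 5*v^2 + 8*v + 4) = (v - 4)*(v + 2)*(v^2 + 3*v + 2) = (v - 4)*(v + 2)^2*(v + 1)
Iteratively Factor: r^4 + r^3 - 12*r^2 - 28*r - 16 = (r + 1)*(r^3 - 12*r - 16) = (r + 1)*(r + 2)*(r^2 - 2*r - 8) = (r - 4)*(r + 1)*(r + 2)*(r + 2)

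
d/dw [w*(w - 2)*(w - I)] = w*(w - 2) + w*(w - I) + (w - 2)*(w - I)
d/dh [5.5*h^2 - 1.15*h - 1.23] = 11.0*h - 1.15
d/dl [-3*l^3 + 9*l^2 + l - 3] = -9*l^2 + 18*l + 1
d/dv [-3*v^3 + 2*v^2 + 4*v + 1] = -9*v^2 + 4*v + 4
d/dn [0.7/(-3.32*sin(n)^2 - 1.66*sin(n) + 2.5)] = (4.648*sin(n) + 1.162)*cos(n)/(3.32*sin(n)^2 + 1.66*sin(n) - 2.5)^2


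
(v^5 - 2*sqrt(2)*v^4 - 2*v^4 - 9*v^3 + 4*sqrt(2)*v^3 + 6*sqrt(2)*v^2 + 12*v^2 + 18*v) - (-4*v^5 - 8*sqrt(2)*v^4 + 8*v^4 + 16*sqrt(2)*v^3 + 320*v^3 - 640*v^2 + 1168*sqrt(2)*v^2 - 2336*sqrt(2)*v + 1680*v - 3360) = 5*v^5 - 10*v^4 + 6*sqrt(2)*v^4 - 329*v^3 - 12*sqrt(2)*v^3 - 1162*sqrt(2)*v^2 + 652*v^2 - 1662*v + 2336*sqrt(2)*v + 3360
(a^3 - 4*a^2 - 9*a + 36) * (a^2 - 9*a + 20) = a^5 - 13*a^4 + 47*a^3 + 37*a^2 - 504*a + 720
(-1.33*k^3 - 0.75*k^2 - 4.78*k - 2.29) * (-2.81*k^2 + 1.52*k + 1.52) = 3.7373*k^5 + 0.0858999999999996*k^4 + 10.2702*k^3 - 1.9707*k^2 - 10.7464*k - 3.4808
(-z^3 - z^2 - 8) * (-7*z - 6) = 7*z^4 + 13*z^3 + 6*z^2 + 56*z + 48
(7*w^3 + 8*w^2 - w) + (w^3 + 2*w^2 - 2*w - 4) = 8*w^3 + 10*w^2 - 3*w - 4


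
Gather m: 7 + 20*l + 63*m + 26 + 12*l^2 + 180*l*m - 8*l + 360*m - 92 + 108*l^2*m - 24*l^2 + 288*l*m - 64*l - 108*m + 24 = -12*l^2 - 52*l + m*(108*l^2 + 468*l + 315) - 35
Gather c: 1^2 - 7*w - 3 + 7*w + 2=0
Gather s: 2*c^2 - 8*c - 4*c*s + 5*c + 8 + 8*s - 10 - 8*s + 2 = 2*c^2 - 4*c*s - 3*c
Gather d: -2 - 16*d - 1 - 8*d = -24*d - 3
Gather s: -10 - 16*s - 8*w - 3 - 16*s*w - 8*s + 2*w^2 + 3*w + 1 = s*(-16*w - 24) + 2*w^2 - 5*w - 12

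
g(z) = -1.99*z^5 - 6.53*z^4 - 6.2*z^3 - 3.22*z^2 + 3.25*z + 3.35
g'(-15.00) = -419648.90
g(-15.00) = 1200730.10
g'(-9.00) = -47685.86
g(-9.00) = 78897.26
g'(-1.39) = 9.27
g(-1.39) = -4.79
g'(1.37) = -142.70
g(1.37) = -46.79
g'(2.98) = -1657.02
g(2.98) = -1162.26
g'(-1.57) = 8.14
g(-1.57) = -6.39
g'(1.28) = -116.95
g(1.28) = -35.13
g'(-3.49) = -566.63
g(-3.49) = 277.92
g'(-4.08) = -1263.27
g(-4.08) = 797.95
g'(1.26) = -111.72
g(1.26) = -32.85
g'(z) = -9.95*z^4 - 26.12*z^3 - 18.6*z^2 - 6.44*z + 3.25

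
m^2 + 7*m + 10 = (m + 2)*(m + 5)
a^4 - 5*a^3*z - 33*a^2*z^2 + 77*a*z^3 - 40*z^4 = (a - 8*z)*(a - z)^2*(a + 5*z)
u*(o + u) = o*u + u^2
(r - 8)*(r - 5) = r^2 - 13*r + 40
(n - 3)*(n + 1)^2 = n^3 - n^2 - 5*n - 3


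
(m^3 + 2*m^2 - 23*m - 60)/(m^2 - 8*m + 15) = (m^2 + 7*m + 12)/(m - 3)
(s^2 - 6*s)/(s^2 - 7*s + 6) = s/(s - 1)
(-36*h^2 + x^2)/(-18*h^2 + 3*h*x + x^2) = (-6*h + x)/(-3*h + x)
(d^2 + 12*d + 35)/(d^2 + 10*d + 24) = (d^2 + 12*d + 35)/(d^2 + 10*d + 24)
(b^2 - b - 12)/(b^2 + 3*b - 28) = (b + 3)/(b + 7)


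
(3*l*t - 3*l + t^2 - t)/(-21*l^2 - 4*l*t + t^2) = (t - 1)/(-7*l + t)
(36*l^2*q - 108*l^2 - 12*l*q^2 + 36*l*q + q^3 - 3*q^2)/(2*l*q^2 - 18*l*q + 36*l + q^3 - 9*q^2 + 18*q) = (36*l^2 - 12*l*q + q^2)/(2*l*q - 12*l + q^2 - 6*q)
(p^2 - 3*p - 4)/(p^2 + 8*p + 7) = (p - 4)/(p + 7)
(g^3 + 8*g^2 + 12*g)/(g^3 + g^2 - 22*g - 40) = g*(g + 6)/(g^2 - g - 20)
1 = 1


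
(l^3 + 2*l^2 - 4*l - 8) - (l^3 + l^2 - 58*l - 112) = l^2 + 54*l + 104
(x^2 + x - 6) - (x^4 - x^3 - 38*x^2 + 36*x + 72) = -x^4 + x^3 + 39*x^2 - 35*x - 78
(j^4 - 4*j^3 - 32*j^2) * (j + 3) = j^5 - j^4 - 44*j^3 - 96*j^2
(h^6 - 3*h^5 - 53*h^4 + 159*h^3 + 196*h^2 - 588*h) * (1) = h^6 - 3*h^5 - 53*h^4 + 159*h^3 + 196*h^2 - 588*h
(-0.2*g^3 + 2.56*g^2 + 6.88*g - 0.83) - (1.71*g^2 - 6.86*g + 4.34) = -0.2*g^3 + 0.85*g^2 + 13.74*g - 5.17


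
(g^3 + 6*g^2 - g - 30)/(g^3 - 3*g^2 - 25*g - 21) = (g^2 + 3*g - 10)/(g^2 - 6*g - 7)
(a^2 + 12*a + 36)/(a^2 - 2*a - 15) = (a^2 + 12*a + 36)/(a^2 - 2*a - 15)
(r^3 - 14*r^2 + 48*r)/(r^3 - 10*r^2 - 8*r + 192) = r/(r + 4)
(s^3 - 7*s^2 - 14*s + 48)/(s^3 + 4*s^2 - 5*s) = (s^3 - 7*s^2 - 14*s + 48)/(s*(s^2 + 4*s - 5))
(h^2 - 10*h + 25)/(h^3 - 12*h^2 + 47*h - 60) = (h - 5)/(h^2 - 7*h + 12)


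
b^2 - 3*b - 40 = (b - 8)*(b + 5)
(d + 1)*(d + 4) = d^2 + 5*d + 4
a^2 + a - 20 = (a - 4)*(a + 5)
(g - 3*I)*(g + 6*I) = g^2 + 3*I*g + 18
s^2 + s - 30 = (s - 5)*(s + 6)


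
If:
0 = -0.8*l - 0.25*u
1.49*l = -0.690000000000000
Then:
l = -0.46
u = 1.48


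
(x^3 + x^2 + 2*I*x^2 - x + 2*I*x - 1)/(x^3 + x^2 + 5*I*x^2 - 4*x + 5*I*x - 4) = (x + I)/(x + 4*I)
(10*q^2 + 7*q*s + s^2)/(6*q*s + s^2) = (10*q^2 + 7*q*s + s^2)/(s*(6*q + s))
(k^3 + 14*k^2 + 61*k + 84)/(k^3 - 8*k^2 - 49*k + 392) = (k^2 + 7*k + 12)/(k^2 - 15*k + 56)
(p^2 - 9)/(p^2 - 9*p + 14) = (p^2 - 9)/(p^2 - 9*p + 14)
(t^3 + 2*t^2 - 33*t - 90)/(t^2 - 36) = (t^2 + 8*t + 15)/(t + 6)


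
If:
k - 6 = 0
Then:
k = 6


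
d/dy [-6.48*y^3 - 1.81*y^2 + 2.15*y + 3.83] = -19.44*y^2 - 3.62*y + 2.15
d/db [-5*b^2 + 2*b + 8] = 2 - 10*b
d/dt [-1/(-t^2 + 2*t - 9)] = 2*(1 - t)/(t^2 - 2*t + 9)^2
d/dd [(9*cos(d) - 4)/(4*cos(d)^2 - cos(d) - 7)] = (-36*sin(d)^2 - 32*cos(d) + 103)*sin(d)/(-4*cos(d)^2 + cos(d) + 7)^2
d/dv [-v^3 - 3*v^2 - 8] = 3*v*(-v - 2)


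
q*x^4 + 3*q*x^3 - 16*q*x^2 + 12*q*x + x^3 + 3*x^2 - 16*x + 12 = (x - 2)*(x - 1)*(x + 6)*(q*x + 1)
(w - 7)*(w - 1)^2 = w^3 - 9*w^2 + 15*w - 7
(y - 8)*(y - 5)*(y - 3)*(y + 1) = y^4 - 15*y^3 + 63*y^2 - 41*y - 120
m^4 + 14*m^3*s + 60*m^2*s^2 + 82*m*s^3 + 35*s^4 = (m + s)^2*(m + 5*s)*(m + 7*s)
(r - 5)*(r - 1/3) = r^2 - 16*r/3 + 5/3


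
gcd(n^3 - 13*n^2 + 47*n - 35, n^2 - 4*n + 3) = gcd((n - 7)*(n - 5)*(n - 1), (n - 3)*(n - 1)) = n - 1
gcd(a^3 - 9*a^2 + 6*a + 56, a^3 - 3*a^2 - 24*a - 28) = a^2 - 5*a - 14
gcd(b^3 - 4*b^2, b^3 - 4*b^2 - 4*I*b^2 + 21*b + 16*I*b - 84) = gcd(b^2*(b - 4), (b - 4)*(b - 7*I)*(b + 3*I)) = b - 4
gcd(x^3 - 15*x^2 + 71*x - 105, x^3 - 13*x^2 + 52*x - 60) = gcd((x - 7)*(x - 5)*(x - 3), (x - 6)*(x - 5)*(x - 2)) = x - 5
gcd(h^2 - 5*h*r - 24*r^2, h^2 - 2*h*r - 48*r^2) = -h + 8*r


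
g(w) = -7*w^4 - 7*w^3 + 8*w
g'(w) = -28*w^3 - 21*w^2 + 8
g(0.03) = 0.24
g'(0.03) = 7.98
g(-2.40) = -154.68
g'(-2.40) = 274.11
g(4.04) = -2294.02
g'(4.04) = -2181.05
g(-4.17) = -1642.39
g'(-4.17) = 1673.16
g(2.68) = -474.41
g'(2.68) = -681.80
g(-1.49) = -23.27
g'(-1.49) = 54.00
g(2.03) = -161.19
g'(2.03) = -312.77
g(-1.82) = -49.16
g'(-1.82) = 107.24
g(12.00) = -157152.00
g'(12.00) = -51400.00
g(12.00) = -157152.00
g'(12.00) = -51400.00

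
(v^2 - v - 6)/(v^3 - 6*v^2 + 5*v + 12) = (v + 2)/(v^2 - 3*v - 4)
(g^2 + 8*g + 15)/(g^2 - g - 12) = (g + 5)/(g - 4)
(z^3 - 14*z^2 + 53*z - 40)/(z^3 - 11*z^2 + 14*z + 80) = (z - 1)/(z + 2)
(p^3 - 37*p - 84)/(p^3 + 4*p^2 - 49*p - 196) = (p + 3)/(p + 7)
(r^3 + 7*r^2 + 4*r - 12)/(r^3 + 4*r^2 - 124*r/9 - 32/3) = 9*(r^2 + r - 2)/(9*r^2 - 18*r - 16)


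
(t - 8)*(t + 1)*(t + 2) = t^3 - 5*t^2 - 22*t - 16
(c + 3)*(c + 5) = c^2 + 8*c + 15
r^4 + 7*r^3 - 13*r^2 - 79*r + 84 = (r - 3)*(r - 1)*(r + 4)*(r + 7)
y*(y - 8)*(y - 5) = y^3 - 13*y^2 + 40*y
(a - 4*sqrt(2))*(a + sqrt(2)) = a^2 - 3*sqrt(2)*a - 8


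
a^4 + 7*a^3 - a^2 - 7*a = a*(a - 1)*(a + 1)*(a + 7)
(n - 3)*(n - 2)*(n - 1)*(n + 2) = n^4 - 4*n^3 - n^2 + 16*n - 12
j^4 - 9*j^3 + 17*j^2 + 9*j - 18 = (j - 6)*(j - 3)*(j - 1)*(j + 1)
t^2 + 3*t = t*(t + 3)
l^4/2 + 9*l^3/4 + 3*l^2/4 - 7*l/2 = l*(l/2 + 1)*(l - 1)*(l + 7/2)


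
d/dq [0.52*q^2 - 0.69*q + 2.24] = 1.04*q - 0.69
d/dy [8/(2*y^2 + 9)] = -32*y/(2*y^2 + 9)^2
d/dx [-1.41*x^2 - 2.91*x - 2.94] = -2.82*x - 2.91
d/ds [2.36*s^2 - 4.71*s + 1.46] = 4.72*s - 4.71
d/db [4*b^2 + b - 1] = 8*b + 1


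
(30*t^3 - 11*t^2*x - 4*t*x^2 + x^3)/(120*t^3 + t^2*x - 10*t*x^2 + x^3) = (-2*t + x)/(-8*t + x)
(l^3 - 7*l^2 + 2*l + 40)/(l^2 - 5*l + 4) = (l^2 - 3*l - 10)/(l - 1)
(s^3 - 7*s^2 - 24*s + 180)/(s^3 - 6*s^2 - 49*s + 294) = (s^2 - s - 30)/(s^2 - 49)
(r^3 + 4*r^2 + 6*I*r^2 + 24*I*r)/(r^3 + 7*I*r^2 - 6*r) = (r + 4)/(r + I)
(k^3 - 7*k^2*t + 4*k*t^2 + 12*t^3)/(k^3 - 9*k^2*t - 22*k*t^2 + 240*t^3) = (-k^2 + k*t + 2*t^2)/(-k^2 + 3*k*t + 40*t^2)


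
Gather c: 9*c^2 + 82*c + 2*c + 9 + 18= 9*c^2 + 84*c + 27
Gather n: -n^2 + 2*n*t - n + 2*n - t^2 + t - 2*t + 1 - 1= -n^2 + n*(2*t + 1) - t^2 - t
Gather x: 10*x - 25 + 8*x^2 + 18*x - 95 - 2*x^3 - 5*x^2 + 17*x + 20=-2*x^3 + 3*x^2 + 45*x - 100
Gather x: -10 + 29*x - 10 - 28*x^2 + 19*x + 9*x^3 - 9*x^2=9*x^3 - 37*x^2 + 48*x - 20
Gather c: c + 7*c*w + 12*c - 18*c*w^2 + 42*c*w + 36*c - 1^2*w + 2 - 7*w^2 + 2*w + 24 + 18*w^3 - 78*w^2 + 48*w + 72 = c*(-18*w^2 + 49*w + 49) + 18*w^3 - 85*w^2 + 49*w + 98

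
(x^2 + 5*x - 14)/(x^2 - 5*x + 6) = (x + 7)/(x - 3)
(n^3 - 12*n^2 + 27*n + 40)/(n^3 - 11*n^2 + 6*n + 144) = (n^2 - 4*n - 5)/(n^2 - 3*n - 18)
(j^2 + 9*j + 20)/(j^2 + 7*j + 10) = (j + 4)/(j + 2)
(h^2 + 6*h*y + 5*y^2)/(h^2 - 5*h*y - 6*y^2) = (-h - 5*y)/(-h + 6*y)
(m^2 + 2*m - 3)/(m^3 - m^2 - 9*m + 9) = 1/(m - 3)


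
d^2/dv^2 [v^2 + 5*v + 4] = 2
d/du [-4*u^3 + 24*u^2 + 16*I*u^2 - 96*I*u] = -12*u^2 + u*(48 + 32*I) - 96*I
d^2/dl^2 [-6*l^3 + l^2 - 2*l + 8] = 2 - 36*l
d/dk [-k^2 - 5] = -2*k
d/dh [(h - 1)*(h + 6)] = 2*h + 5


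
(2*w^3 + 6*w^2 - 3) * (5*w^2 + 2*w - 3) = 10*w^5 + 34*w^4 + 6*w^3 - 33*w^2 - 6*w + 9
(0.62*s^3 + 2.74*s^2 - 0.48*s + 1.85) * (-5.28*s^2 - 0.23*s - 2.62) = -3.2736*s^5 - 14.6098*s^4 + 0.2798*s^3 - 16.8364*s^2 + 0.8321*s - 4.847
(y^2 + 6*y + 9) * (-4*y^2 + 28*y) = -4*y^4 + 4*y^3 + 132*y^2 + 252*y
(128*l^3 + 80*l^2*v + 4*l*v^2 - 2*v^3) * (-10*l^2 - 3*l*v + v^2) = -1280*l^5 - 1184*l^4*v - 152*l^3*v^2 + 88*l^2*v^3 + 10*l*v^4 - 2*v^5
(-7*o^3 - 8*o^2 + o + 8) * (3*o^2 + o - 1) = -21*o^5 - 31*o^4 + 2*o^3 + 33*o^2 + 7*o - 8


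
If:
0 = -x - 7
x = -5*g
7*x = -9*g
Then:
No Solution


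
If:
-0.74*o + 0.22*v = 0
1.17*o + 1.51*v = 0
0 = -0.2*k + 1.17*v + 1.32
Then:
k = 6.60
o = 0.00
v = 0.00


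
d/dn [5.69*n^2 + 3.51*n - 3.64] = 11.38*n + 3.51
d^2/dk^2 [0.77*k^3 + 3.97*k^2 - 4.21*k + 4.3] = 4.62*k + 7.94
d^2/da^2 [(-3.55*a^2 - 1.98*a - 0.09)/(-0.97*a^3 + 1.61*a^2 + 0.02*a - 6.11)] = (6.68039*a^6 + 11.177892*a^5 - 17.123604*a^4 - 286.692918*a^3 + 70.101096*a^2 + 113.681718*a + 267.312572)/(0.912673*a^9 - 4.544547*a^8 + 7.486557*a^7 + 13.26082*a^6 - 57.406284*a^5 + 46.800057*a^4 + 109.816855*a^3 - 180.306711*a^2 - 2.239926*a + 228.099131)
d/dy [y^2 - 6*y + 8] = 2*y - 6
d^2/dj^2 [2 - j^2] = -2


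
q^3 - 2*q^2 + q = q*(q - 1)^2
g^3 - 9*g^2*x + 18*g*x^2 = g*(g - 6*x)*(g - 3*x)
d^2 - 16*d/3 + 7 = (d - 3)*(d - 7/3)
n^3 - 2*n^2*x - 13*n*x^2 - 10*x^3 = (n - 5*x)*(n + x)*(n + 2*x)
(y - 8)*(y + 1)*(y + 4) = y^3 - 3*y^2 - 36*y - 32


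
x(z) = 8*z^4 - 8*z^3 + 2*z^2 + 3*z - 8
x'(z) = 32*z^3 - 24*z^2 + 4*z + 3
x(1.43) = 10.44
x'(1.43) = 53.22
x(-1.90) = 152.65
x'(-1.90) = -310.73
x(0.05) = -7.85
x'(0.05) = 3.14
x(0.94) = -3.81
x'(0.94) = 12.13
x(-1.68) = 94.27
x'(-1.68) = -223.19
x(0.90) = -4.26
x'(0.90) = 10.49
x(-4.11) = 2851.61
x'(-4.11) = -2640.50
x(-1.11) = 14.22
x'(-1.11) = -74.77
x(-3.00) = 865.00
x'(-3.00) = -1089.00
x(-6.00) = 12142.00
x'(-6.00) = -7797.00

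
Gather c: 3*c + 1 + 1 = 3*c + 2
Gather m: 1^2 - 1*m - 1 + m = 0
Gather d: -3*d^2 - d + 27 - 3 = -3*d^2 - d + 24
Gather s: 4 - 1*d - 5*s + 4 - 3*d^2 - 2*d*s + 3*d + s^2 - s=-3*d^2 + 2*d + s^2 + s*(-2*d - 6) + 8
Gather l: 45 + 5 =50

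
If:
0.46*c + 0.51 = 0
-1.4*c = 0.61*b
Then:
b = 2.54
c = -1.11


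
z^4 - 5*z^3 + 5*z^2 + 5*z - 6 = (z - 3)*(z - 2)*(z - 1)*(z + 1)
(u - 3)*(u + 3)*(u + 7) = u^3 + 7*u^2 - 9*u - 63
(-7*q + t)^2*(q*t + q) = 49*q^3*t + 49*q^3 - 14*q^2*t^2 - 14*q^2*t + q*t^3 + q*t^2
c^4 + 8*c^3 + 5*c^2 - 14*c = c*(c - 1)*(c + 2)*(c + 7)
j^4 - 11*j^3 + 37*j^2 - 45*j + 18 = (j - 6)*(j - 3)*(j - 1)^2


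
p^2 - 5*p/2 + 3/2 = (p - 3/2)*(p - 1)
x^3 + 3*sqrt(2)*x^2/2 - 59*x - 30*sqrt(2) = (x - 5*sqrt(2))*(x + sqrt(2)/2)*(x + 6*sqrt(2))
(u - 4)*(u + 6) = u^2 + 2*u - 24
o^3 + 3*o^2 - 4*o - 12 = (o - 2)*(o + 2)*(o + 3)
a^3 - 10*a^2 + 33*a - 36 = (a - 4)*(a - 3)^2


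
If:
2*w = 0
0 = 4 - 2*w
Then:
No Solution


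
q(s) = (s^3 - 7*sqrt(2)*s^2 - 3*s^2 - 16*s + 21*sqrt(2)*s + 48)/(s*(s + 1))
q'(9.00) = 0.61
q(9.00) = -1.61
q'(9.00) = 0.61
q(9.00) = -1.61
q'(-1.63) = 34.34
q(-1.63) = -12.59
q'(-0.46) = -155.88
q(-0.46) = -156.49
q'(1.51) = -16.81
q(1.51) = 11.27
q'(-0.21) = -1054.75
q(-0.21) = -268.51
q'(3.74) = -1.52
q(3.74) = -1.63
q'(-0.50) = -109.39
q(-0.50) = -151.20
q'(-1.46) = 74.90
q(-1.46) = -3.88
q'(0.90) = -52.61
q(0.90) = 29.60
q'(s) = (3*s^2 - 14*sqrt(2)*s - 6*s - 16 + 21*sqrt(2))/(s*(s + 1)) - (s^3 - 7*sqrt(2)*s^2 - 3*s^2 - 16*s + 21*sqrt(2)*s + 48)/(s*(s + 1)^2) - (s^3 - 7*sqrt(2)*s^2 - 3*s^2 - 16*s + 21*sqrt(2)*s + 48)/(s^2*(s + 1)) = (s^4 + 2*s^3 - 28*sqrt(2)*s^2 + 13*s^2 - 96*s - 48)/(s^2*(s^2 + 2*s + 1))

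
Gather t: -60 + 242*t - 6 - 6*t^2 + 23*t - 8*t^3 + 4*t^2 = -8*t^3 - 2*t^2 + 265*t - 66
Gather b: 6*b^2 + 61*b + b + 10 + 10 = 6*b^2 + 62*b + 20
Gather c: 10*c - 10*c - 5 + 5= 0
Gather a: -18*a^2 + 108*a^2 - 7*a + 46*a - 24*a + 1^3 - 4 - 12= 90*a^2 + 15*a - 15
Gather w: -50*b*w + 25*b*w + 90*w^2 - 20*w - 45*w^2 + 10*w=45*w^2 + w*(-25*b - 10)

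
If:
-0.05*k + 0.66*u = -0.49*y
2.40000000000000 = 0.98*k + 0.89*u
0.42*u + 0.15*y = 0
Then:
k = 2.62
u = -0.18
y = 0.51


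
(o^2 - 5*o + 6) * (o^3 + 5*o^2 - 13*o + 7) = o^5 - 32*o^3 + 102*o^2 - 113*o + 42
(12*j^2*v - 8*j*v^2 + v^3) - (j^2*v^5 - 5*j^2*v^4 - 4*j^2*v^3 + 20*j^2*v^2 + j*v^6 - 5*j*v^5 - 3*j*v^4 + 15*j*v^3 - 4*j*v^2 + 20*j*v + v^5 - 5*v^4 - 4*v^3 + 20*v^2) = -j^2*v^5 + 5*j^2*v^4 + 4*j^2*v^3 - 20*j^2*v^2 + 12*j^2*v - j*v^6 + 5*j*v^5 + 3*j*v^4 - 15*j*v^3 - 4*j*v^2 - 20*j*v - v^5 + 5*v^4 + 5*v^3 - 20*v^2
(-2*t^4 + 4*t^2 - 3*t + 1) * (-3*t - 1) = 6*t^5 + 2*t^4 - 12*t^3 + 5*t^2 - 1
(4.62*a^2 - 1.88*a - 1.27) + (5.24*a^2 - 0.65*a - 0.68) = 9.86*a^2 - 2.53*a - 1.95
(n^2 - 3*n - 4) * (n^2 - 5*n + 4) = n^4 - 8*n^3 + 15*n^2 + 8*n - 16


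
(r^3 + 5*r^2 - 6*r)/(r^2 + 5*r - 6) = r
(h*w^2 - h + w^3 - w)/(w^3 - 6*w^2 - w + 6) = (h + w)/(w - 6)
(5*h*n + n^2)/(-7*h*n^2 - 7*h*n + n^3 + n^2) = (-5*h - n)/(7*h*n + 7*h - n^2 - n)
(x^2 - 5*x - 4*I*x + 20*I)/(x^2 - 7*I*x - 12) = (x - 5)/(x - 3*I)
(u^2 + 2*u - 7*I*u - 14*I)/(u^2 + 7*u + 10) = (u - 7*I)/(u + 5)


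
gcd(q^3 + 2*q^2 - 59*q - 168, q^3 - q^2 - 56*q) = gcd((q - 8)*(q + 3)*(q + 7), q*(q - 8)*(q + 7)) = q^2 - q - 56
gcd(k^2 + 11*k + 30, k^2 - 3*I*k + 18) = 1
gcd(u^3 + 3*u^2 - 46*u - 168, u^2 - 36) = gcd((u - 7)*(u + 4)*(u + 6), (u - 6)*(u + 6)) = u + 6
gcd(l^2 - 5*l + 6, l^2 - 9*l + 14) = l - 2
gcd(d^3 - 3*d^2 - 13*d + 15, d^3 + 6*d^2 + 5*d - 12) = d^2 + 2*d - 3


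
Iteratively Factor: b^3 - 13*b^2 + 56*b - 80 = (b - 4)*(b^2 - 9*b + 20) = (b - 5)*(b - 4)*(b - 4)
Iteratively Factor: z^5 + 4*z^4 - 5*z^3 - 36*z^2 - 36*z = (z + 2)*(z^4 + 2*z^3 - 9*z^2 - 18*z) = z*(z + 2)*(z^3 + 2*z^2 - 9*z - 18) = z*(z + 2)*(z + 3)*(z^2 - z - 6) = z*(z + 2)^2*(z + 3)*(z - 3)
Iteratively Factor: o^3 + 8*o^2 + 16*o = (o + 4)*(o^2 + 4*o) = o*(o + 4)*(o + 4)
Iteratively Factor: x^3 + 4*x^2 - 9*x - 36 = (x - 3)*(x^2 + 7*x + 12) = (x - 3)*(x + 3)*(x + 4)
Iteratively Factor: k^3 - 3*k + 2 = (k - 1)*(k^2 + k - 2) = (k - 1)*(k + 2)*(k - 1)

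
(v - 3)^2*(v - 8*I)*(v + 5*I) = v^4 - 6*v^3 - 3*I*v^3 + 49*v^2 + 18*I*v^2 - 240*v - 27*I*v + 360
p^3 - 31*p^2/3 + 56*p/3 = p*(p - 8)*(p - 7/3)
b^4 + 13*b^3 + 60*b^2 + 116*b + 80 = (b + 2)^2*(b + 4)*(b + 5)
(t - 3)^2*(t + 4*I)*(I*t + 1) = I*t^4 - 3*t^3 - 6*I*t^3 + 18*t^2 + 13*I*t^2 - 27*t - 24*I*t + 36*I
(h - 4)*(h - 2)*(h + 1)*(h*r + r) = h^4*r - 4*h^3*r - 3*h^2*r + 10*h*r + 8*r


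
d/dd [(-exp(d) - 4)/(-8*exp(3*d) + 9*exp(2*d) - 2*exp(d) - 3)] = (-16*exp(3*d) - 87*exp(2*d) + 72*exp(d) - 5)*exp(d)/(64*exp(6*d) - 144*exp(5*d) + 113*exp(4*d) + 12*exp(3*d) - 50*exp(2*d) + 12*exp(d) + 9)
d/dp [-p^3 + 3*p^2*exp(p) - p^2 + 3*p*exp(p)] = 3*p^2*exp(p) - 3*p^2 + 9*p*exp(p) - 2*p + 3*exp(p)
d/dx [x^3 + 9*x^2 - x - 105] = 3*x^2 + 18*x - 1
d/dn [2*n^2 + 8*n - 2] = 4*n + 8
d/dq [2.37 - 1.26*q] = -1.26000000000000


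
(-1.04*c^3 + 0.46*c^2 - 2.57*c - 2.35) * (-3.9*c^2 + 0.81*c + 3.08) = 4.056*c^5 - 2.6364*c^4 + 7.1924*c^3 + 8.5001*c^2 - 9.8191*c - 7.238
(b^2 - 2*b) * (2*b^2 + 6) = 2*b^4 - 4*b^3 + 6*b^2 - 12*b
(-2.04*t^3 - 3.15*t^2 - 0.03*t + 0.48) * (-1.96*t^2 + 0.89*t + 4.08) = 3.9984*t^5 + 4.3584*t^4 - 11.0679*t^3 - 13.8195*t^2 + 0.3048*t + 1.9584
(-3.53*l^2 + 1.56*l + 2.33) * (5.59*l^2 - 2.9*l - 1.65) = -19.7327*l^4 + 18.9574*l^3 + 14.3252*l^2 - 9.331*l - 3.8445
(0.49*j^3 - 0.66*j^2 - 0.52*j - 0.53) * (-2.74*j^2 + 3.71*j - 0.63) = -1.3426*j^5 + 3.6263*j^4 - 1.3325*j^3 - 0.0611999999999999*j^2 - 1.6387*j + 0.3339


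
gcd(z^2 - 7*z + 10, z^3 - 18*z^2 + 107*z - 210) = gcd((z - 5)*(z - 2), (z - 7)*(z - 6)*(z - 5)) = z - 5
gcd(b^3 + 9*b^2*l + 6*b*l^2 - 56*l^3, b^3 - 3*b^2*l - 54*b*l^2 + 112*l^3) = b^2 + 5*b*l - 14*l^2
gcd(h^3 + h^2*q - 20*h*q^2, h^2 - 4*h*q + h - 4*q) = -h + 4*q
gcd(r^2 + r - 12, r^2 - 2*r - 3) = r - 3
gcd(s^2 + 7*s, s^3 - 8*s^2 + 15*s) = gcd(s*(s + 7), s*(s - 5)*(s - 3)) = s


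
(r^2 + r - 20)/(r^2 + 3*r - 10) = (r - 4)/(r - 2)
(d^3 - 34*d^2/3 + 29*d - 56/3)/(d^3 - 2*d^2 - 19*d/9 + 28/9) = 3*(d - 8)/(3*d + 4)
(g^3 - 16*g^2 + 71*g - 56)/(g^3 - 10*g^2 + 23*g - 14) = (g - 8)/(g - 2)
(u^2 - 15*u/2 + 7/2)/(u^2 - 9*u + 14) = (u - 1/2)/(u - 2)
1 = 1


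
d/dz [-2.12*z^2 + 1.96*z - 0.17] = 1.96 - 4.24*z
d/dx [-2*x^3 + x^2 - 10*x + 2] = -6*x^2 + 2*x - 10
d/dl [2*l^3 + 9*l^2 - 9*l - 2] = 6*l^2 + 18*l - 9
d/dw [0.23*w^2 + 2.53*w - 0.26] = 0.46*w + 2.53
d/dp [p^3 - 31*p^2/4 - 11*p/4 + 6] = 3*p^2 - 31*p/2 - 11/4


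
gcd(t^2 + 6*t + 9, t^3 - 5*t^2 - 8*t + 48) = t + 3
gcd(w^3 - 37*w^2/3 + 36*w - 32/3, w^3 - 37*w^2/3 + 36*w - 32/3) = w^3 - 37*w^2/3 + 36*w - 32/3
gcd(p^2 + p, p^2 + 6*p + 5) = p + 1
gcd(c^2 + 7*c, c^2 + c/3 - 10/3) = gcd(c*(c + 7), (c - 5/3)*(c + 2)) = 1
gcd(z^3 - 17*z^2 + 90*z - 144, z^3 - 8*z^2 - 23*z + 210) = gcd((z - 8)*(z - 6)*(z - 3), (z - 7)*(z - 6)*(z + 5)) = z - 6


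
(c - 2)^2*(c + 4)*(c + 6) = c^4 + 6*c^3 - 12*c^2 - 56*c + 96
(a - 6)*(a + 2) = a^2 - 4*a - 12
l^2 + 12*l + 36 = (l + 6)^2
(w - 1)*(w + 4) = w^2 + 3*w - 4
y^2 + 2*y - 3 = (y - 1)*(y + 3)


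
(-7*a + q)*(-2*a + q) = 14*a^2 - 9*a*q + q^2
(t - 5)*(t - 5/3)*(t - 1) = t^3 - 23*t^2/3 + 15*t - 25/3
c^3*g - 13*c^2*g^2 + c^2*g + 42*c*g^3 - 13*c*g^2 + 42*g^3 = (c - 7*g)*(c - 6*g)*(c*g + g)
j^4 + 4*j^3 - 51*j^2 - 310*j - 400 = (j - 8)*(j + 2)*(j + 5)^2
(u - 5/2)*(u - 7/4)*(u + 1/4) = u^3 - 4*u^2 + 53*u/16 + 35/32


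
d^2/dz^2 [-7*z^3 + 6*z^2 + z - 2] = 12 - 42*z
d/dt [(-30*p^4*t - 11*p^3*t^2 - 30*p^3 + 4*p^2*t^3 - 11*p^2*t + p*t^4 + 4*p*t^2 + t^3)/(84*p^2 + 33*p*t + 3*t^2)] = (-840*p^6 - 616*p^5*t + 245*p^4*t^2 + 22*p^4 + 200*p^3*t^3 + 284*p^3*t + 37*p^2*t^4 + 139*p^2*t^2 + 2*p*t^5 + 22*p*t^3 + t^4)/(3*(784*p^4 + 616*p^3*t + 177*p^2*t^2 + 22*p*t^3 + t^4))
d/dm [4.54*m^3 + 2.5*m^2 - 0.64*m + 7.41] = 13.62*m^2 + 5.0*m - 0.64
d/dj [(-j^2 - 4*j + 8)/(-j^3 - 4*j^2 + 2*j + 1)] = (-j^4 - 8*j^3 + 6*j^2 + 62*j - 20)/(j^6 + 8*j^5 + 12*j^4 - 18*j^3 - 4*j^2 + 4*j + 1)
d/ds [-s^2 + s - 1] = 1 - 2*s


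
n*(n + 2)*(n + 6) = n^3 + 8*n^2 + 12*n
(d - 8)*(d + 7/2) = d^2 - 9*d/2 - 28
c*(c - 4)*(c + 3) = c^3 - c^2 - 12*c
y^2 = y^2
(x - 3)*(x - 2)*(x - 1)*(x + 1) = x^4 - 5*x^3 + 5*x^2 + 5*x - 6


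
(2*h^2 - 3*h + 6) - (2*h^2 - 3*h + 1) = 5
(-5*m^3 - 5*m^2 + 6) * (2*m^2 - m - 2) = -10*m^5 - 5*m^4 + 15*m^3 + 22*m^2 - 6*m - 12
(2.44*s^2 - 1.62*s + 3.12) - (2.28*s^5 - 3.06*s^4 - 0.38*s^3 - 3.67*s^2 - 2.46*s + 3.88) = -2.28*s^5 + 3.06*s^4 + 0.38*s^3 + 6.11*s^2 + 0.84*s - 0.76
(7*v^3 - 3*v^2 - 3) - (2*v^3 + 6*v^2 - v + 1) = 5*v^3 - 9*v^2 + v - 4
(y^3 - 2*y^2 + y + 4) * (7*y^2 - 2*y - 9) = 7*y^5 - 16*y^4 + 2*y^3 + 44*y^2 - 17*y - 36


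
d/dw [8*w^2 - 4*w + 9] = 16*w - 4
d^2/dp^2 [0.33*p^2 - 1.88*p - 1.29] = 0.660000000000000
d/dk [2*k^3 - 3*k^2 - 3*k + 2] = 6*k^2 - 6*k - 3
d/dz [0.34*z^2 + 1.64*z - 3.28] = 0.68*z + 1.64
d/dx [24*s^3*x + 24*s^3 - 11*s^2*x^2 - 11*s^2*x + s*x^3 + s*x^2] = s*(24*s^2 - 22*s*x - 11*s + 3*x^2 + 2*x)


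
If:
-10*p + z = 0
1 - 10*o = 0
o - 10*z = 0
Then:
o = 1/10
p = 1/1000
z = 1/100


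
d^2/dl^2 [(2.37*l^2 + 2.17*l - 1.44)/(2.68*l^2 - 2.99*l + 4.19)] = (69.154184*l^3 - 221.73516*l^2 - 76.970136*l + 144.180476)/(19.248832*l^6 - 64.426128*l^5 + 162.161172*l^4 - 228.182747*l^3 + 253.528101*l^2 - 157.478217*l + 73.560059)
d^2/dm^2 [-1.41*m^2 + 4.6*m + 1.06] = -2.82000000000000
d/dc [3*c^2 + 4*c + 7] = 6*c + 4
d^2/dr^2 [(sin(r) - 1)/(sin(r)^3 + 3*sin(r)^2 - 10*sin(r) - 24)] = (-4*sin(r)^7 - 10*sin(r)^5 - 320*sin(r)^4 - 316*sin(r)^3 + 922*sin(r)^2 - 348*sin(r) - 824)/(sin(r)^3 + 3*sin(r)^2 - 10*sin(r) - 24)^3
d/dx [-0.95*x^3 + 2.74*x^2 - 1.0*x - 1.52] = -2.85*x^2 + 5.48*x - 1.0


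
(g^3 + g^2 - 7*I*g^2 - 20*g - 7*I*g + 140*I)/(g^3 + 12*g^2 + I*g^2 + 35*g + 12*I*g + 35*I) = (g^2 - g*(4 + 7*I) + 28*I)/(g^2 + g*(7 + I) + 7*I)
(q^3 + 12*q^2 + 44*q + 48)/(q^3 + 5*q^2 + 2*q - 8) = (q + 6)/(q - 1)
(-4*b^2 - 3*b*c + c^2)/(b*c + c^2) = (-4*b + c)/c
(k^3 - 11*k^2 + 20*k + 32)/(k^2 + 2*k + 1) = (k^2 - 12*k + 32)/(k + 1)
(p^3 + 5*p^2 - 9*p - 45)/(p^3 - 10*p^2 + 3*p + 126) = (p^2 + 2*p - 15)/(p^2 - 13*p + 42)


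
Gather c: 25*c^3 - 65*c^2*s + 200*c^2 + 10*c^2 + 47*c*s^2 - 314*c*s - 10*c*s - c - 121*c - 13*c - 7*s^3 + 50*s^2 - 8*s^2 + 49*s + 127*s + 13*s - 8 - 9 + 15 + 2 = 25*c^3 + c^2*(210 - 65*s) + c*(47*s^2 - 324*s - 135) - 7*s^3 + 42*s^2 + 189*s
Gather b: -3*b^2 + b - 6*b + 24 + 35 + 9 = -3*b^2 - 5*b + 68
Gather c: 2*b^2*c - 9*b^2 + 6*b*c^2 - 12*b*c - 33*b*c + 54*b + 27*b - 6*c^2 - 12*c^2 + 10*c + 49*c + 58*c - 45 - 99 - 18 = -9*b^2 + 81*b + c^2*(6*b - 18) + c*(2*b^2 - 45*b + 117) - 162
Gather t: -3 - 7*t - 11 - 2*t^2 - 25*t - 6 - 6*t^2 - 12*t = -8*t^2 - 44*t - 20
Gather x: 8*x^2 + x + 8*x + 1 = 8*x^2 + 9*x + 1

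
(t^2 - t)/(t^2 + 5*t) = (t - 1)/(t + 5)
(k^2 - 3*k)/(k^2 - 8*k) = (k - 3)/(k - 8)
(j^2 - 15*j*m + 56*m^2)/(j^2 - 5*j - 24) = (-j^2 + 15*j*m - 56*m^2)/(-j^2 + 5*j + 24)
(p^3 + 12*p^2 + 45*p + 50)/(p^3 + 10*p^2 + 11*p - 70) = (p^2 + 7*p + 10)/(p^2 + 5*p - 14)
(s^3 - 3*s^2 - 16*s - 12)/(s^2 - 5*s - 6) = s + 2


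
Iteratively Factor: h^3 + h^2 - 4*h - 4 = (h + 2)*(h^2 - h - 2) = (h + 1)*(h + 2)*(h - 2)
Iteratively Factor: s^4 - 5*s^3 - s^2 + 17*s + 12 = (s - 4)*(s^3 - s^2 - 5*s - 3) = (s - 4)*(s + 1)*(s^2 - 2*s - 3) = (s - 4)*(s + 1)^2*(s - 3)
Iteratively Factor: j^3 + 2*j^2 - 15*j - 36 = (j + 3)*(j^2 - j - 12) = (j + 3)^2*(j - 4)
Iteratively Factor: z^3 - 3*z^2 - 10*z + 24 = (z + 3)*(z^2 - 6*z + 8) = (z - 4)*(z + 3)*(z - 2)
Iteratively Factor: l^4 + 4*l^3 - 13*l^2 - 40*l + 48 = (l - 3)*(l^3 + 7*l^2 + 8*l - 16) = (l - 3)*(l - 1)*(l^2 + 8*l + 16) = (l - 3)*(l - 1)*(l + 4)*(l + 4)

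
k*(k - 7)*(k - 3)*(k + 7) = k^4 - 3*k^3 - 49*k^2 + 147*k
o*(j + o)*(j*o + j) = j^2*o^2 + j^2*o + j*o^3 + j*o^2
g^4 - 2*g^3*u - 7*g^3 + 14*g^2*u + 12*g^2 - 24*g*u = g*(g - 4)*(g - 3)*(g - 2*u)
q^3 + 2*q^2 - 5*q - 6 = (q - 2)*(q + 1)*(q + 3)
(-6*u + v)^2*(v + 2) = 36*u^2*v + 72*u^2 - 12*u*v^2 - 24*u*v + v^3 + 2*v^2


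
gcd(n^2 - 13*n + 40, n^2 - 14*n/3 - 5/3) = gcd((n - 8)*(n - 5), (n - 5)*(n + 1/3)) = n - 5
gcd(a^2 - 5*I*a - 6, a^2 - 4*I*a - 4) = a - 2*I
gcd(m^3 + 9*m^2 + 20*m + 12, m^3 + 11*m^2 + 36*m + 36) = m^2 + 8*m + 12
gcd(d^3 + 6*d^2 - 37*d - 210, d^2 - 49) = d + 7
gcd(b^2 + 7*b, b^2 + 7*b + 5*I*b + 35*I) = b + 7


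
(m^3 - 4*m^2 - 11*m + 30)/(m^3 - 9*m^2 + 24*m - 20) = (m + 3)/(m - 2)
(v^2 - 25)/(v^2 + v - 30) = (v + 5)/(v + 6)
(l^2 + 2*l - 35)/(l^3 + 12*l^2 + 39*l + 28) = (l - 5)/(l^2 + 5*l + 4)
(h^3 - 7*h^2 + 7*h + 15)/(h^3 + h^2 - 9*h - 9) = (h - 5)/(h + 3)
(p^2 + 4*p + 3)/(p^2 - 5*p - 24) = (p + 1)/(p - 8)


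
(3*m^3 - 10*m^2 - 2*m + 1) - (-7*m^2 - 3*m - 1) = 3*m^3 - 3*m^2 + m + 2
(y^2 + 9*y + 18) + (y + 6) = y^2 + 10*y + 24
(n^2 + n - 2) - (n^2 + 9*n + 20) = -8*n - 22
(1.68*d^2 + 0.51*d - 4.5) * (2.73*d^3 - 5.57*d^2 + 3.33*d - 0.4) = 4.5864*d^5 - 7.9653*d^4 - 9.5313*d^3 + 26.0913*d^2 - 15.189*d + 1.8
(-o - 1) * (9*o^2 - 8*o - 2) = -9*o^3 - o^2 + 10*o + 2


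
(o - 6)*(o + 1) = o^2 - 5*o - 6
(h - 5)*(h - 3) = h^2 - 8*h + 15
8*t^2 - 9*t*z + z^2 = (-8*t + z)*(-t + z)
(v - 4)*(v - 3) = v^2 - 7*v + 12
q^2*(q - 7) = q^3 - 7*q^2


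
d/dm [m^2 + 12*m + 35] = 2*m + 12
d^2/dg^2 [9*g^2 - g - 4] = 18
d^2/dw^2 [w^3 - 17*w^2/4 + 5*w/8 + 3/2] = 6*w - 17/2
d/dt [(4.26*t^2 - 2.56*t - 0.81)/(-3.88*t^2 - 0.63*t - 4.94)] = (-12.6166*t^2 - 48.3744*t + 12.1361)/(15.0544*t^4 + 4.8888*t^3 + 38.7313*t^2 + 6.2244*t + 24.4036)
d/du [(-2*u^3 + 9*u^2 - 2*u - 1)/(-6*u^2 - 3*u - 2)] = (12*u^4 + 12*u^3 - 27*u^2 - 48*u + 1)/(36*u^4 + 36*u^3 + 33*u^2 + 12*u + 4)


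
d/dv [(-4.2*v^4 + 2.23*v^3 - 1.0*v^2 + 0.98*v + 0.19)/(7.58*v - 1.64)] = (-95.508*v^4 + 61.3588*v^3 - 18.5516*v^2 + 3.28*v - 3.0474)/(57.4564*v^2 - 24.8624*v + 2.6896)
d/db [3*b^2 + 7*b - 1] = 6*b + 7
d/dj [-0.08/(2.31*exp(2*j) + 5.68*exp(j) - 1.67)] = (0.3696*exp(j) + 0.4544)*exp(j)/(2.31*exp(2*j) + 5.68*exp(j) - 1.67)^2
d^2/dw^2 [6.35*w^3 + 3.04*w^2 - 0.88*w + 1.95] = 38.1*w + 6.08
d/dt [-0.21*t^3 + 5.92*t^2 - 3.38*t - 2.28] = -0.63*t^2 + 11.84*t - 3.38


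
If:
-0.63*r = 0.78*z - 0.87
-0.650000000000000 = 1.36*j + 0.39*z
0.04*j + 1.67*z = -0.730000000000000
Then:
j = -0.36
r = 1.91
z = -0.43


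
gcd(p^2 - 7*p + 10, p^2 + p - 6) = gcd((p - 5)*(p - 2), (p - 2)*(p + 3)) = p - 2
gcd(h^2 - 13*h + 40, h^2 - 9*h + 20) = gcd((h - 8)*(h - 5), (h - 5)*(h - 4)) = h - 5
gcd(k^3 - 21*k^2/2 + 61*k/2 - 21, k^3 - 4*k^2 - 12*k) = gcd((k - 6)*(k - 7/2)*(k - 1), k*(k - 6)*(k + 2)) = k - 6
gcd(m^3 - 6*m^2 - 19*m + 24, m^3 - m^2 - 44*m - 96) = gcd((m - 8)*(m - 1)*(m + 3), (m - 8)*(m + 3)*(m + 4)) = m^2 - 5*m - 24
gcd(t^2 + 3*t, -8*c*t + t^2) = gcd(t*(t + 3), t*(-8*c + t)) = t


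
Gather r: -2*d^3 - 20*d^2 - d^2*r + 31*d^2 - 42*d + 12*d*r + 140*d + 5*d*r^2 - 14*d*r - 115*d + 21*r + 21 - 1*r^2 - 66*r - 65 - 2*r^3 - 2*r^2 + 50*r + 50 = -2*d^3 + 11*d^2 - 17*d - 2*r^3 + r^2*(5*d - 3) + r*(-d^2 - 2*d + 5) + 6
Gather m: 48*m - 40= 48*m - 40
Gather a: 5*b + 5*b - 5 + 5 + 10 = 10*b + 10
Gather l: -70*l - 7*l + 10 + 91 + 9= 110 - 77*l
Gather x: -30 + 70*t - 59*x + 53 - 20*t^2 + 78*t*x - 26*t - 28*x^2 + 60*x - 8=-20*t^2 + 44*t - 28*x^2 + x*(78*t + 1) + 15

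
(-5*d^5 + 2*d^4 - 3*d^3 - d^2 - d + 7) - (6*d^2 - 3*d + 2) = -5*d^5 + 2*d^4 - 3*d^3 - 7*d^2 + 2*d + 5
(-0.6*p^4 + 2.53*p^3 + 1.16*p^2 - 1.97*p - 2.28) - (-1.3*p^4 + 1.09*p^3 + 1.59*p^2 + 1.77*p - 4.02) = 0.7*p^4 + 1.44*p^3 - 0.43*p^2 - 3.74*p + 1.74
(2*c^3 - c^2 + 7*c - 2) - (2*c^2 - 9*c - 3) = 2*c^3 - 3*c^2 + 16*c + 1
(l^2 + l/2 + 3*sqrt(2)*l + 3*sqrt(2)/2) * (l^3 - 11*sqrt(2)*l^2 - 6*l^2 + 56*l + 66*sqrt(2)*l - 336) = l^5 - 8*sqrt(2)*l^4 - 11*l^4/2 - 13*l^3 + 44*sqrt(2)*l^3 + 55*l^2 + 192*sqrt(2)*l^2 - 924*sqrt(2)*l + 30*l - 504*sqrt(2)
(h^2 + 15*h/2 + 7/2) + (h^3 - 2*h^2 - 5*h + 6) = h^3 - h^2 + 5*h/2 + 19/2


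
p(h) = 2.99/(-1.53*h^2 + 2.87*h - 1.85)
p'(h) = 2.99*(3.06*h - 2.87)/(-1.53*h^2 + 2.87*h - 1.85)^2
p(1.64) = -2.38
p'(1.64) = 4.06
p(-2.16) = -0.20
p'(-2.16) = -0.12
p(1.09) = -5.54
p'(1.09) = 4.78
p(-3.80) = -0.09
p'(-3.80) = -0.04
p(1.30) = -4.24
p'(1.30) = 6.67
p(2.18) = -1.04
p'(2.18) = 1.38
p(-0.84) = -0.56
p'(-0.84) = -0.57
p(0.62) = -4.54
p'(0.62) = -6.70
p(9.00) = -0.03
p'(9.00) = 0.01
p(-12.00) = -0.01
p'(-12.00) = -0.00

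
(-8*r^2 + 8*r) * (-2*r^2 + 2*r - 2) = 16*r^4 - 32*r^3 + 32*r^2 - 16*r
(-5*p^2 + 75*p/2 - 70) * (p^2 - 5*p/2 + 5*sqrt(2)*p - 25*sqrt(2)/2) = -5*p^4 - 25*sqrt(2)*p^3 + 50*p^3 - 655*p^2/4 + 250*sqrt(2)*p^2 - 3275*sqrt(2)*p/4 + 175*p + 875*sqrt(2)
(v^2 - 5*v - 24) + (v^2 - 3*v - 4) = 2*v^2 - 8*v - 28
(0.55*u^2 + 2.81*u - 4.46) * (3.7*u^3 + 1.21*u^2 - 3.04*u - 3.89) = 2.035*u^5 + 11.0625*u^4 - 14.7739*u^3 - 16.0785*u^2 + 2.6275*u + 17.3494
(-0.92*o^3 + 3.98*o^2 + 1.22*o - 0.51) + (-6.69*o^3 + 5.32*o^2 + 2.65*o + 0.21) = -7.61*o^3 + 9.3*o^2 + 3.87*o - 0.3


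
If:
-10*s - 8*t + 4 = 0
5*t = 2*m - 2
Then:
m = 5*t/2 + 1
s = 2/5 - 4*t/5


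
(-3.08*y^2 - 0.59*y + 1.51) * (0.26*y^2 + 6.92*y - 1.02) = -0.8008*y^4 - 21.467*y^3 - 0.5486*y^2 + 11.051*y - 1.5402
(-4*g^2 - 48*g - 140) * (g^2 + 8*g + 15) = -4*g^4 - 80*g^3 - 584*g^2 - 1840*g - 2100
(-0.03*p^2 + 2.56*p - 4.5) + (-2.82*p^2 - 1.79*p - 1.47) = -2.85*p^2 + 0.77*p - 5.97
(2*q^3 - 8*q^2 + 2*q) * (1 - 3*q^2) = -6*q^5 + 24*q^4 - 4*q^3 - 8*q^2 + 2*q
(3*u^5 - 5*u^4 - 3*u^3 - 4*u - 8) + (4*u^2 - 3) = 3*u^5 - 5*u^4 - 3*u^3 + 4*u^2 - 4*u - 11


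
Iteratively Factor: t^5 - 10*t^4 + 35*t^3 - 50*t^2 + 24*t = (t - 1)*(t^4 - 9*t^3 + 26*t^2 - 24*t) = (t - 3)*(t - 1)*(t^3 - 6*t^2 + 8*t) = (t - 4)*(t - 3)*(t - 1)*(t^2 - 2*t) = (t - 4)*(t - 3)*(t - 2)*(t - 1)*(t)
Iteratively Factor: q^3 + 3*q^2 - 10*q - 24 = (q + 2)*(q^2 + q - 12) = (q - 3)*(q + 2)*(q + 4)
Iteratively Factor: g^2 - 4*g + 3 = (g - 3)*(g - 1)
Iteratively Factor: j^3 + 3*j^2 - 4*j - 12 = (j + 2)*(j^2 + j - 6) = (j + 2)*(j + 3)*(j - 2)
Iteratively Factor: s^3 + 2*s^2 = (s + 2)*(s^2) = s*(s + 2)*(s)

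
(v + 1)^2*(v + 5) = v^3 + 7*v^2 + 11*v + 5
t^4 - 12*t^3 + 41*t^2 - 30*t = t*(t - 6)*(t - 5)*(t - 1)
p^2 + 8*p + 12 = (p + 2)*(p + 6)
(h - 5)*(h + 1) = h^2 - 4*h - 5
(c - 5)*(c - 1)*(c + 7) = c^3 + c^2 - 37*c + 35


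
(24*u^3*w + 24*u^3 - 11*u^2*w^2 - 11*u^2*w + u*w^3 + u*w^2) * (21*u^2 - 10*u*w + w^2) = 504*u^5*w + 504*u^5 - 471*u^4*w^2 - 471*u^4*w + 155*u^3*w^3 + 155*u^3*w^2 - 21*u^2*w^4 - 21*u^2*w^3 + u*w^5 + u*w^4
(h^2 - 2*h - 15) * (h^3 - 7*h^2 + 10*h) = h^5 - 9*h^4 + 9*h^3 + 85*h^2 - 150*h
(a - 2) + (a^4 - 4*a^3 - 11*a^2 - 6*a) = a^4 - 4*a^3 - 11*a^2 - 5*a - 2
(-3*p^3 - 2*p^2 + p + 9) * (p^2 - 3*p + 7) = -3*p^5 + 7*p^4 - 14*p^3 - 8*p^2 - 20*p + 63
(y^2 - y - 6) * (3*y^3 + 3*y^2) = 3*y^5 - 21*y^3 - 18*y^2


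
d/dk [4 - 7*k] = -7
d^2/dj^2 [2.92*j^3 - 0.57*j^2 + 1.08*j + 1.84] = 17.52*j - 1.14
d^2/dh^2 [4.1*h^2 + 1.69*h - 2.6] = 8.20000000000000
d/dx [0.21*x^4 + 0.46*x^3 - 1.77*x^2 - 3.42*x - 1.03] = 0.84*x^3 + 1.38*x^2 - 3.54*x - 3.42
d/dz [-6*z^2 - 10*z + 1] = -12*z - 10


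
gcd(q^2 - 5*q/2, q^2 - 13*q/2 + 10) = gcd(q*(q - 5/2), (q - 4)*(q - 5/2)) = q - 5/2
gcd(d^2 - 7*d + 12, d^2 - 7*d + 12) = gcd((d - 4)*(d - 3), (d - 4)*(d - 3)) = d^2 - 7*d + 12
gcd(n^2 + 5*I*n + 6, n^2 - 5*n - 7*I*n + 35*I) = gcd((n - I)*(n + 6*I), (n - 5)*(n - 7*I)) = 1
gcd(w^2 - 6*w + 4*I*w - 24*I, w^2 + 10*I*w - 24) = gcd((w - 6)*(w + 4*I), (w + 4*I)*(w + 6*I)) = w + 4*I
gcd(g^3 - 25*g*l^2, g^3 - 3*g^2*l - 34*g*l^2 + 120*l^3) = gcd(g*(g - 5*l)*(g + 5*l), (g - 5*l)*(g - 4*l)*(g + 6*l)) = g - 5*l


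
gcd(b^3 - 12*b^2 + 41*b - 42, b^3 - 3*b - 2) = b - 2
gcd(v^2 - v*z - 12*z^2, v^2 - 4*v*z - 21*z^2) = v + 3*z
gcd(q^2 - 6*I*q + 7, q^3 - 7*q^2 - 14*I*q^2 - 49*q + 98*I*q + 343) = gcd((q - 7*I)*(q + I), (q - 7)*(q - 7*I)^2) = q - 7*I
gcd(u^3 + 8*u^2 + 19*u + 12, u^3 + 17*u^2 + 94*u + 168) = u + 4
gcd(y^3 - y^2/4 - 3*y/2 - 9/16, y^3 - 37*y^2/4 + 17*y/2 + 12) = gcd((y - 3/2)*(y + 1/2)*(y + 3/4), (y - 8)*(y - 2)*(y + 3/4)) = y + 3/4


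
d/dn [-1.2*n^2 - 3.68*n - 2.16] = -2.4*n - 3.68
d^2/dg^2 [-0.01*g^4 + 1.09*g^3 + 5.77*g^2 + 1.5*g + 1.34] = -0.12*g^2 + 6.54*g + 11.54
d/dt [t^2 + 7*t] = 2*t + 7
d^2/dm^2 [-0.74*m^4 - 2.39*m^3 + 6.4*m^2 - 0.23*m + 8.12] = -8.88*m^2 - 14.34*m + 12.8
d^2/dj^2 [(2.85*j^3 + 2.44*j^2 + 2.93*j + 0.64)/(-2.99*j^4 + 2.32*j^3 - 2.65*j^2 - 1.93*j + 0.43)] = (-50.9585700000001*j^9 - 130.883064*j^8 - 77.2873140000002*j^7 + 418.371802*j^6 - 96.2739059999999*j^5 - 29.8095420000001*j^4 - 63.2403820000001*j^3 + 12.938034*j^2 - 39.003096*j - 11.991958)/(26.730899*j^12 - 62.223096*j^11 + 119.353923*j^10 - 71.019109*j^9 + 13.921032*j^8 + 91.93857*j^7 - 46.557788*j^6 + 15.708405*j^5 + 33.764691*j^4 - 7.293257*j^3 - 3.335166*j^2 + 1.070571*j - 0.079507)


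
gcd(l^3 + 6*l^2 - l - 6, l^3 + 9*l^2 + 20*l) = 1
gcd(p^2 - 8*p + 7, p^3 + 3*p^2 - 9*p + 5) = p - 1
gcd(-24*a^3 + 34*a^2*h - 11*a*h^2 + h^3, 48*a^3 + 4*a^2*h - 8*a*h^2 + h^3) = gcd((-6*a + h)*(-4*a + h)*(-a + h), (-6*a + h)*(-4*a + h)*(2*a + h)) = 24*a^2 - 10*a*h + h^2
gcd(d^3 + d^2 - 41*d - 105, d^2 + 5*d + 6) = d + 3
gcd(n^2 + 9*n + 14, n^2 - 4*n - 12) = n + 2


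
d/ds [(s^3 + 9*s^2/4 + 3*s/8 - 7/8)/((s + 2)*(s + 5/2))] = (16*s^4 + 144*s^3 + 396*s^2 + 388*s + 93)/(4*(4*s^4 + 36*s^3 + 121*s^2 + 180*s + 100))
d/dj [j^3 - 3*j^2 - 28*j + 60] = 3*j^2 - 6*j - 28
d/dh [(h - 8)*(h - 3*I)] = 2*h - 8 - 3*I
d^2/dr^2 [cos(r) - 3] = -cos(r)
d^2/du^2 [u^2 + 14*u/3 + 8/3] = 2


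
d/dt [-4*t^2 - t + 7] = -8*t - 1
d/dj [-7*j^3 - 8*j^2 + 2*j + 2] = -21*j^2 - 16*j + 2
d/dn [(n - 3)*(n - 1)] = 2*n - 4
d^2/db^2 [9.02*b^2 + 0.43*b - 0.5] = 18.0400000000000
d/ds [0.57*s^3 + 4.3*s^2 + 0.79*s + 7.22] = 1.71*s^2 + 8.6*s + 0.79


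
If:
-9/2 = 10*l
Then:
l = -9/20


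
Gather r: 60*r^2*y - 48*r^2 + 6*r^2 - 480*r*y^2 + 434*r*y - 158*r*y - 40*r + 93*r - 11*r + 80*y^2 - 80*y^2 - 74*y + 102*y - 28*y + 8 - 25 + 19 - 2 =r^2*(60*y - 42) + r*(-480*y^2 + 276*y + 42)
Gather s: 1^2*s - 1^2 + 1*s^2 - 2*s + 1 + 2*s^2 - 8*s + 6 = 3*s^2 - 9*s + 6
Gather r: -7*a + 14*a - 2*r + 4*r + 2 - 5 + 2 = 7*a + 2*r - 1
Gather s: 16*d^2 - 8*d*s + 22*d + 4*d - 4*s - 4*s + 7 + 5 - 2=16*d^2 + 26*d + s*(-8*d - 8) + 10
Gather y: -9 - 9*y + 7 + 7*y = -2*y - 2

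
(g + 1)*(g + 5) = g^2 + 6*g + 5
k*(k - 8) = k^2 - 8*k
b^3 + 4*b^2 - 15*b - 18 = (b - 3)*(b + 1)*(b + 6)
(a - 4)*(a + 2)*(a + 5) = a^3 + 3*a^2 - 18*a - 40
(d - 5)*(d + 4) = d^2 - d - 20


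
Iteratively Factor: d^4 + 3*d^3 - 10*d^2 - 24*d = (d + 4)*(d^3 - d^2 - 6*d) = (d - 3)*(d + 4)*(d^2 + 2*d) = (d - 3)*(d + 2)*(d + 4)*(d)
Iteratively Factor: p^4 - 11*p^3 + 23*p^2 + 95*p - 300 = (p + 3)*(p^3 - 14*p^2 + 65*p - 100) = (p - 5)*(p + 3)*(p^2 - 9*p + 20) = (p - 5)^2*(p + 3)*(p - 4)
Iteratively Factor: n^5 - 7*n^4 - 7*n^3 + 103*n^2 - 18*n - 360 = (n - 3)*(n^4 - 4*n^3 - 19*n^2 + 46*n + 120) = (n - 5)*(n - 3)*(n^3 + n^2 - 14*n - 24) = (n - 5)*(n - 3)*(n + 3)*(n^2 - 2*n - 8) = (n - 5)*(n - 4)*(n - 3)*(n + 3)*(n + 2)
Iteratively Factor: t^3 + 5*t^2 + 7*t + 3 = (t + 1)*(t^2 + 4*t + 3) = (t + 1)*(t + 3)*(t + 1)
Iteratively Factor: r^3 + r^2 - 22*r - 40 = (r - 5)*(r^2 + 6*r + 8) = (r - 5)*(r + 4)*(r + 2)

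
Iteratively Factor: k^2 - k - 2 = (k - 2)*(k + 1)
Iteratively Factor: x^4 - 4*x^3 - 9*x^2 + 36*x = (x + 3)*(x^3 - 7*x^2 + 12*x) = (x - 3)*(x + 3)*(x^2 - 4*x) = x*(x - 3)*(x + 3)*(x - 4)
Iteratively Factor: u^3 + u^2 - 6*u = (u + 3)*(u^2 - 2*u) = (u - 2)*(u + 3)*(u)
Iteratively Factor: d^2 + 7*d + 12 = (d + 4)*(d + 3)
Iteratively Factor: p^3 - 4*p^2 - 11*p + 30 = (p - 5)*(p^2 + p - 6) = (p - 5)*(p + 3)*(p - 2)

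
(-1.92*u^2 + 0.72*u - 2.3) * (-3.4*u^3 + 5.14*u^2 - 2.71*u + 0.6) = 6.528*u^5 - 12.3168*u^4 + 16.724*u^3 - 14.9252*u^2 + 6.665*u - 1.38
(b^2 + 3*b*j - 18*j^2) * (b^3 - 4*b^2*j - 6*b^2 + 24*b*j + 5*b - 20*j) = b^5 - b^4*j - 6*b^4 - 30*b^3*j^2 + 6*b^3*j + 5*b^3 + 72*b^2*j^3 + 180*b^2*j^2 - 5*b^2*j - 432*b*j^3 - 150*b*j^2 + 360*j^3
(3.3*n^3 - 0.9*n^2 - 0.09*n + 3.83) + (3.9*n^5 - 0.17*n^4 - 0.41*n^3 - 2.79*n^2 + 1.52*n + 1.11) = 3.9*n^5 - 0.17*n^4 + 2.89*n^3 - 3.69*n^2 + 1.43*n + 4.94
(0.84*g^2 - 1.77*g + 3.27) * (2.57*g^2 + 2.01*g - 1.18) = 2.1588*g^4 - 2.8605*g^3 + 3.855*g^2 + 8.6613*g - 3.8586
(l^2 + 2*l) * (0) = 0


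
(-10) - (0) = -10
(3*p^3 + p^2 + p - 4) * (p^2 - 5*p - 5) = 3*p^5 - 14*p^4 - 19*p^3 - 14*p^2 + 15*p + 20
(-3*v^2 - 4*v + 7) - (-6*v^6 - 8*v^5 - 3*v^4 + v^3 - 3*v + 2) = 6*v^6 + 8*v^5 + 3*v^4 - v^3 - 3*v^2 - v + 5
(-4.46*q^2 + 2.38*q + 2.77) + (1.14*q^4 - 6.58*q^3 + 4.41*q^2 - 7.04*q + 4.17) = 1.14*q^4 - 6.58*q^3 - 0.0499999999999998*q^2 - 4.66*q + 6.94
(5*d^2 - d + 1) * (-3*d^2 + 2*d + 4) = -15*d^4 + 13*d^3 + 15*d^2 - 2*d + 4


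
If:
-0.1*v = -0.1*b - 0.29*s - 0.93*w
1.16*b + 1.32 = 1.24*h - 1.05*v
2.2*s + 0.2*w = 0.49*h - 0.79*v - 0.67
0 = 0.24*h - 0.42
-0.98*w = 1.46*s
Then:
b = 0.61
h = 1.75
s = 0.04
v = 0.13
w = -0.07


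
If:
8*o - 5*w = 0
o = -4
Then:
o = -4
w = -32/5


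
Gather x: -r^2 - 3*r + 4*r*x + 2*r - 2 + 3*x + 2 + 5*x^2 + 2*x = -r^2 - r + 5*x^2 + x*(4*r + 5)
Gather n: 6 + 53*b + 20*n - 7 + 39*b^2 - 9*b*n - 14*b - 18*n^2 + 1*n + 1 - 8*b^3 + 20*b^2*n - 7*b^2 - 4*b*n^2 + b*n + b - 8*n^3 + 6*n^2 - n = -8*b^3 + 32*b^2 + 40*b - 8*n^3 + n^2*(-4*b - 12) + n*(20*b^2 - 8*b + 20)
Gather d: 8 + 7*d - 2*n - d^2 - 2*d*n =-d^2 + d*(7 - 2*n) - 2*n + 8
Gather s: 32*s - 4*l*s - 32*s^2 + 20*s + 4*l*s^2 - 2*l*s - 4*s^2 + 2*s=s^2*(4*l - 36) + s*(54 - 6*l)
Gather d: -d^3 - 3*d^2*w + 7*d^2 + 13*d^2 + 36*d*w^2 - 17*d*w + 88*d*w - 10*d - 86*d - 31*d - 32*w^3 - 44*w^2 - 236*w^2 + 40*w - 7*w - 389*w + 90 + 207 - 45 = -d^3 + d^2*(20 - 3*w) + d*(36*w^2 + 71*w - 127) - 32*w^3 - 280*w^2 - 356*w + 252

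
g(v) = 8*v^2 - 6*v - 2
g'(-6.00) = -102.00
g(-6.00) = 322.00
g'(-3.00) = -54.00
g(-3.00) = 88.00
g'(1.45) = 17.20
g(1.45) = 6.12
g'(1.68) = 20.88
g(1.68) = 10.50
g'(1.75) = 22.00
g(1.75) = 12.00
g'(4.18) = 60.88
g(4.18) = 112.70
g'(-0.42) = -12.72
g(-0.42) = 1.93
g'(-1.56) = -30.96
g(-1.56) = 26.83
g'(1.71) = 21.36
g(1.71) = 11.13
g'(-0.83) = -19.28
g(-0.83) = 8.49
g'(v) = 16*v - 6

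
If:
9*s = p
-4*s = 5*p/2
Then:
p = 0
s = 0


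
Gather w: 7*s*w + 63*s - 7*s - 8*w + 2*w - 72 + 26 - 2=56*s + w*(7*s - 6) - 48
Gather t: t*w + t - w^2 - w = t*(w + 1) - w^2 - w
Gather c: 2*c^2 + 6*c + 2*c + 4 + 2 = 2*c^2 + 8*c + 6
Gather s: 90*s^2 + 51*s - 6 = 90*s^2 + 51*s - 6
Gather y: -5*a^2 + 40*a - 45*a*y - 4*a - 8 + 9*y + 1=-5*a^2 + 36*a + y*(9 - 45*a) - 7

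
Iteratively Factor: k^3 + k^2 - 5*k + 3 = (k - 1)*(k^2 + 2*k - 3) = (k - 1)*(k + 3)*(k - 1)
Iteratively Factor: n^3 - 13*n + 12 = (n - 1)*(n^2 + n - 12) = (n - 3)*(n - 1)*(n + 4)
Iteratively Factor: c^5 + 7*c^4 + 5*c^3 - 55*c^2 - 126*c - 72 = (c + 1)*(c^4 + 6*c^3 - c^2 - 54*c - 72) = (c - 3)*(c + 1)*(c^3 + 9*c^2 + 26*c + 24) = (c - 3)*(c + 1)*(c + 2)*(c^2 + 7*c + 12) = (c - 3)*(c + 1)*(c + 2)*(c + 3)*(c + 4)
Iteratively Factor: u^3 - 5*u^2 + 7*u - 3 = (u - 3)*(u^2 - 2*u + 1) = (u - 3)*(u - 1)*(u - 1)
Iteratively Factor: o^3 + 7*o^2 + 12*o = (o + 4)*(o^2 + 3*o) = (o + 3)*(o + 4)*(o)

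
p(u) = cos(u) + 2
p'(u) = -sin(u)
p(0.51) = 2.87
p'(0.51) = -0.49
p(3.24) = 1.00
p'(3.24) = 0.10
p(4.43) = 1.72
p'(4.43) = 0.96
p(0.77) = 2.72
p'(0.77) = -0.70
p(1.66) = 1.91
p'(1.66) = -1.00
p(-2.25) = 1.37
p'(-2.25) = 0.78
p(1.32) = 2.25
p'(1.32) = -0.97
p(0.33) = 2.95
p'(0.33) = -0.32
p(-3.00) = 1.01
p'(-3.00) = 0.14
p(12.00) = 2.84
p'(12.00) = 0.54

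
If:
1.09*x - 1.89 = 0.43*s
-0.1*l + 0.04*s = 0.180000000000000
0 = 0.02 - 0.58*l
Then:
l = 0.03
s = 4.59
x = 3.54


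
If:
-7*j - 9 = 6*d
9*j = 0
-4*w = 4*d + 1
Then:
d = -3/2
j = 0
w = 5/4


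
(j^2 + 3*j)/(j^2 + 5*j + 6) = j/(j + 2)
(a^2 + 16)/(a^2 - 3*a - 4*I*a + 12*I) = (a + 4*I)/(a - 3)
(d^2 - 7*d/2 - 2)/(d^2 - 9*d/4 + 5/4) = 2*(2*d^2 - 7*d - 4)/(4*d^2 - 9*d + 5)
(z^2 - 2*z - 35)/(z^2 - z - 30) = (z - 7)/(z - 6)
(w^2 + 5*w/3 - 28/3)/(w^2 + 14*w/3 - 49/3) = (w + 4)/(w + 7)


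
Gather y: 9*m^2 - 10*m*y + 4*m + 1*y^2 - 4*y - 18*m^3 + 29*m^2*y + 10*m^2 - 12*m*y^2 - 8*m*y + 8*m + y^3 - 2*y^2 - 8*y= -18*m^3 + 19*m^2 + 12*m + y^3 + y^2*(-12*m - 1) + y*(29*m^2 - 18*m - 12)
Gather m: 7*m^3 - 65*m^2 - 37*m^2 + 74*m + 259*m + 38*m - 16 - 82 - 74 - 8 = 7*m^3 - 102*m^2 + 371*m - 180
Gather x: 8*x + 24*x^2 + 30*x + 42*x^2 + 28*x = 66*x^2 + 66*x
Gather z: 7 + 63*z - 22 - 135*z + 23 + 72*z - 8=0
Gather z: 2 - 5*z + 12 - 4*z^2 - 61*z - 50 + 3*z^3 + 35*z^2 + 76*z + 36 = 3*z^3 + 31*z^2 + 10*z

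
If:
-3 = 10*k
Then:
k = -3/10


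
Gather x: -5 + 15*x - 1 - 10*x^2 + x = -10*x^2 + 16*x - 6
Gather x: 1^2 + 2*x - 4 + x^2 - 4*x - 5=x^2 - 2*x - 8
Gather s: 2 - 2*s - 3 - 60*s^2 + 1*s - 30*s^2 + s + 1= -90*s^2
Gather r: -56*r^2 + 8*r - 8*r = -56*r^2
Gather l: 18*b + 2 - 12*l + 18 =18*b - 12*l + 20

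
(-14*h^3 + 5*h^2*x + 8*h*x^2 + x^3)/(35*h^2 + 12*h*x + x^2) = (-2*h^2 + h*x + x^2)/(5*h + x)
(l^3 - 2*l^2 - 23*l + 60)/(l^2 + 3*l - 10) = (l^2 - 7*l + 12)/(l - 2)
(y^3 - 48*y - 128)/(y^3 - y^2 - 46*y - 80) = (y^2 + 8*y + 16)/(y^2 + 7*y + 10)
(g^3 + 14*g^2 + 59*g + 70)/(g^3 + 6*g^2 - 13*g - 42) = (g + 5)/(g - 3)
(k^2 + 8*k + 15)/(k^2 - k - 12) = (k + 5)/(k - 4)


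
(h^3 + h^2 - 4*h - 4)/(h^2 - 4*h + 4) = (h^2 + 3*h + 2)/(h - 2)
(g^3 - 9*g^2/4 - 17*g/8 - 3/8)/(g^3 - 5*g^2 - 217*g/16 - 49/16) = 2*(2*g^2 - 5*g - 3)/(4*g^2 - 21*g - 49)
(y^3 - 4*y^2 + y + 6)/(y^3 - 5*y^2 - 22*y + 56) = (y^2 - 2*y - 3)/(y^2 - 3*y - 28)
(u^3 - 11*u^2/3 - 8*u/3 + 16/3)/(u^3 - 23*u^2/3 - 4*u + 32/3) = (u - 4)/(u - 8)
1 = 1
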